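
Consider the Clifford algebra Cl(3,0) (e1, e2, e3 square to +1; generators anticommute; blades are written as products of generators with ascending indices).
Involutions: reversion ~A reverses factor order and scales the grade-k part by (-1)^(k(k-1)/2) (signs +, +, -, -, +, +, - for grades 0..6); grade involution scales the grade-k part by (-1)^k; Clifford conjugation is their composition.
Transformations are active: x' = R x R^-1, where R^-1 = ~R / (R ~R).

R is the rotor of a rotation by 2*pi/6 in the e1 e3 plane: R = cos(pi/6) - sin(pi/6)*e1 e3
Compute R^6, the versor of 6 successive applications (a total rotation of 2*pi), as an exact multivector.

Because a rotor carries half the rotation angle, composing 6 copies of this e1 e3-plane rotor multiplies the phase: 6*(pi/6) = pi, hence R^6 = cos(pi) - sin(pi)*e1 e3.
cos(pi) = -1 and sin(pi) = 0, so R^6 = -1. The total rotation 2*pi is 1 full turn, so every vector returns to itself, yet the rotor is -1, on the OTHER sheet of the double cover (an odd number of 2*pi turns).
Answer: -1


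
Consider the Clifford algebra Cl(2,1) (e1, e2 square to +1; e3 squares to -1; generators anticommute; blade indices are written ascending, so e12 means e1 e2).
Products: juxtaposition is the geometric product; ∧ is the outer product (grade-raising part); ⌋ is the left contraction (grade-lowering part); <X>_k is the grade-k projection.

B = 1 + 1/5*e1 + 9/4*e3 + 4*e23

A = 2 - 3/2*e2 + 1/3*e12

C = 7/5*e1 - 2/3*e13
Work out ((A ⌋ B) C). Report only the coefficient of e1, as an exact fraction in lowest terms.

step 1: 2 + 2/5*e1 - 3/2*e3 + 8*e23
step 2: 14/25 + 19/5*e1 - 4/15*e3 + 16/3*e12 + 23/30*e13 + 56/5*e123
Answer: 19/5


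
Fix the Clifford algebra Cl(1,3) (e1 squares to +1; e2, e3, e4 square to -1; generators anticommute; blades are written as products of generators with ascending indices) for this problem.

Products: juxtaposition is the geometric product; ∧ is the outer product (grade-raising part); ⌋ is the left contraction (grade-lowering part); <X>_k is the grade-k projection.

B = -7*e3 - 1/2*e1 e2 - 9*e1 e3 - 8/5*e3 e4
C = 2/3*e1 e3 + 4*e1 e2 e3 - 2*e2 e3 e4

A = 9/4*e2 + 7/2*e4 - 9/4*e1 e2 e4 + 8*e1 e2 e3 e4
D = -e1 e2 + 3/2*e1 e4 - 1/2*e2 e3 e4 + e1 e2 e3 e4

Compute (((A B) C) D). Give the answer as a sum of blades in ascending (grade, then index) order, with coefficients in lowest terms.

step 1: -9/8*e1 - 28/5*e3 + 9/8*e4 + 64/5*e1 e2 - 63/4*e2 e3 + 72*e2 e4 + 41/2*e3 e4 + 477/20*e1 e2 e3 - 231/4*e1 e2 e4 - 63/2*e1 e3 e4 - 477/20*e2 e3 e4 - 63/4*e1 e2 e3 e4
step 2: -477/10 + 2723/30*e1 + 251/10*e2 - 1871/20*e3 - 231/2*e4 - 301/10*e1 e2 + 231/2*e1 e3 - 1021/30*e1 e4 - 647/60*e2 e3 - 1043/10*e2 e4 + 231*e3 e4 + 979/10*e1 e2 e4 - 5233/20*e1 e3 e4 + 77/2*e2 e3 e4 - 201/4*e1 e2 e3 e4
step 3: 201/20 - 8469/40*e1 + 2093/15*e2 + 21701/40*e3 + 3943/120*e4 - 6307/40*e1 e2 - 14669/30*e1 e3 + 653/15*e1 e4 - 33919/120*e2 e3 + 251/24*e2 e4 - 2811/20*e3 e4 + 1127/60*e1 e2 e3 + 2273/20*e1 e2 e4 + 895/8*e1 e3 e4 + 5644/15*e2 e3 e4 - 40831/120*e1 e2 e3 e4
Answer: 201/20 - 8469/40*e1 + 2093/15*e2 + 21701/40*e3 + 3943/120*e4 - 6307/40*e1 e2 - 14669/30*e1 e3 + 653/15*e1 e4 - 33919/120*e2 e3 + 251/24*e2 e4 - 2811/20*e3 e4 + 1127/60*e1 e2 e3 + 2273/20*e1 e2 e4 + 895/8*e1 e3 e4 + 5644/15*e2 e3 e4 - 40831/120*e1 e2 e3 e4


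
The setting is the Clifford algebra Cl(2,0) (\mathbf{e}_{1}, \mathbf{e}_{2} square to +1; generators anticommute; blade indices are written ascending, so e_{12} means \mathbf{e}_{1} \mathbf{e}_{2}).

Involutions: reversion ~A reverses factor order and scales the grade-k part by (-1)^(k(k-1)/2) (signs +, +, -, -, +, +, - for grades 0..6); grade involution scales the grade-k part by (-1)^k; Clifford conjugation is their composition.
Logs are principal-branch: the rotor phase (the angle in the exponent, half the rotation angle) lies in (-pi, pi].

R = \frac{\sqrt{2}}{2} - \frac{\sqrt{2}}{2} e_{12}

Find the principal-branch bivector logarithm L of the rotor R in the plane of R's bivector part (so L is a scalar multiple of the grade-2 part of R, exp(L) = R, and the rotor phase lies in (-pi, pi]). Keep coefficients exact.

The scalar part of R is \frac{\sqrt{2}}{2}, which pins the rotor phase on the principal branch; dividing the bivector part by the sine of that phase recovers the unit plane, and L is the phase times that plane.
Concretely: cos(phase) = \frac{\sqrt{2}}{2} gives phase = ±\frac{\pi}{4}, and since phase/sin(phase) is even the sign is immaterial: L = (phase/sin(phase)) * <R>_2 = (\frac{\sqrt{2} \pi}{4}) * <R>_2.
Answer: - \frac{\pi}{4} e_{12}


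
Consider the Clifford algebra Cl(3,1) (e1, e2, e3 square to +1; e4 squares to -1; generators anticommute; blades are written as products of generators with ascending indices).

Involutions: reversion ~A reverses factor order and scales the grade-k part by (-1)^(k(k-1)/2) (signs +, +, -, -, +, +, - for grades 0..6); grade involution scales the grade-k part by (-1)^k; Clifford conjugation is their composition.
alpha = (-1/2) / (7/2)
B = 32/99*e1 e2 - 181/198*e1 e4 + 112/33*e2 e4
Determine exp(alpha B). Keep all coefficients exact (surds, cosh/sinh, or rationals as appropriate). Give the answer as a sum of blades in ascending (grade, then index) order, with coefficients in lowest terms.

B^2 term by term: the squares give (32/99)^2*(e1 e2)^2 + (-181/198)^2*(e1 e4)^2 + (112/33)^2*(e2 e4)^2 = 1024/9801*(-1) + 32761/39204*(+1) + 12544/1089*(+1) = 49/4 (each basis 2-blade squares to minus the product of its generators' squares); cross terms between blades sharing an index anticommute and cancel. So B^2 = 49/4.
B^2 = 49/4 — hyperbolic case — the even/odd split gives cosh and sinh: l = 7/2, alpha*l = -1/2, so exp(alpha B) = cosh(-1/2) + (sinh(-1/2)/(7/2))*B = cosh(1/2) + (-2*sinh(1/2)/7)*B.
Answer: cosh(1/2) - 64*sinh(1/2)/693*e1 e2 + 181*sinh(1/2)/693*e1 e4 - 32*sinh(1/2)/33*e2 e4


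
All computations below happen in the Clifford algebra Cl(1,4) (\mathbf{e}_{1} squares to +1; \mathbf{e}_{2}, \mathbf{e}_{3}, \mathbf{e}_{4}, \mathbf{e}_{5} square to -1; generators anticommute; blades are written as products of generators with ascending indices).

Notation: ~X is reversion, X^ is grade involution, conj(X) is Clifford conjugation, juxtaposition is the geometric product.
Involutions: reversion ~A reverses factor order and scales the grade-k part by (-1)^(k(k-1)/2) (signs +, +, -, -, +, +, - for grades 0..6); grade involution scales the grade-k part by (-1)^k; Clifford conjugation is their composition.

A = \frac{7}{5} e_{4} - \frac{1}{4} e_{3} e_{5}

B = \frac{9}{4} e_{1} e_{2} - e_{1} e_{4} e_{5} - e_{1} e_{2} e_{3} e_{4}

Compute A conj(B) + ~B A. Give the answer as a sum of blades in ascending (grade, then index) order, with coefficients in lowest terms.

first term: -\frac{7}{5} e_{1} e_{5} - \frac{7}{5} e_{1} e_{2} e_{3} - \frac{63}{20} e_{1} e_{2} e_{4} + \frac{1}{4} e_{1} e_{3} e_{4} + \frac{9}{16} e_{1} e_{2} e_{3} e_{5} - \frac{1}{4} e_{1} e_{2} e_{4} e_{5}
second term: \frac{7}{5} e_{1} e_{5} + \frac{7}{5} e_{1} e_{2} e_{3} - \frac{63}{20} e_{1} e_{2} e_{4} + \frac{1}{4} e_{1} e_{3} e_{4} + \frac{9}{16} e_{1} e_{2} e_{3} e_{5} + \frac{1}{4} e_{1} e_{2} e_{4} e_{5}
Answer: -\frac{63}{10} e_{1} e_{2} e_{4} + \frac{1}{2} e_{1} e_{3} e_{4} + \frac{9}{8} e_{1} e_{2} e_{3} e_{5}


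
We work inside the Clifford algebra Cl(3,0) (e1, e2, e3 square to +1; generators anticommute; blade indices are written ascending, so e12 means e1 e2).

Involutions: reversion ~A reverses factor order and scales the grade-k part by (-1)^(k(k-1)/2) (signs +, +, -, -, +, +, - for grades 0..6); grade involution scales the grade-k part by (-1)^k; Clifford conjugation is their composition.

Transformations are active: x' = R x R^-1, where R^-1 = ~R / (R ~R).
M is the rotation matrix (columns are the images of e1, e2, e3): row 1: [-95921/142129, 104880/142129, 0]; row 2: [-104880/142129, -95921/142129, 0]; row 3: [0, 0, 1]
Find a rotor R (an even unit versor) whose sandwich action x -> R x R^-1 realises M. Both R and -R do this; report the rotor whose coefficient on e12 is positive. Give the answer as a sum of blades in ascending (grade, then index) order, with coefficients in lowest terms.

Method: write R = a + b12*e12 + b13*e13 + b23*e23 with a^2 + b12^2 + b13^2 + b23^2 = 1 (so R^-1 = ~R). Expanding the columns R e_j ~R gives tr M = 4a^2 - 1 and, from the antisymmetric part, M21 - M12 = -4a*b12, M13 - M31 = 4a*b13, M32 - M23 = -4a*b23.
Here tr M = -49713/142129, so a^2 = (1 + tr M)/4 = 23104/142129 and a = ±152/377. Taking a = 152/377: M21 - M12 = -209760/142129, M13 - M31 = 0, M32 - M23 = 0, giving b12 = 345/377, b13 = 0, b23 = 0, i.e. R = 152/377 + 345/377*e12.
Its e12 coefficient is already positive.
Answer: 152/377 + 345/377*e12. Note: both R and -R realise this M (trace -49713/142129); the covering map identifies them, and the e12-coefficient sign is the tie-breaker.


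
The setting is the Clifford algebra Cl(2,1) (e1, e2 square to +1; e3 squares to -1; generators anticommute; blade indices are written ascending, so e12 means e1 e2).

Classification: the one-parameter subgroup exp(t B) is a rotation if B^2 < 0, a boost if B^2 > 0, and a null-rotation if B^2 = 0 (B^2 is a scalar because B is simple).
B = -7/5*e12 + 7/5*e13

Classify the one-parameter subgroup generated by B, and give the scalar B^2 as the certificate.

B^2 term by term: the squares give (-7/5)^2*(e12)^2 + (7/5)^2*(e13)^2 = 49/25*(-1) + 49/25*(+1) = 0 (each basis 2-blade squares to minus the product of its generators' squares); cross terms between blades sharing an index anticommute and cancel. So B^2 = 0.
Answer: null-rotation, certificate B^2 = 0. The invariant at work: B^2 = 0 is unchanged by conjugation, hence its sign classifies the subgroup whatever basis B is written in.


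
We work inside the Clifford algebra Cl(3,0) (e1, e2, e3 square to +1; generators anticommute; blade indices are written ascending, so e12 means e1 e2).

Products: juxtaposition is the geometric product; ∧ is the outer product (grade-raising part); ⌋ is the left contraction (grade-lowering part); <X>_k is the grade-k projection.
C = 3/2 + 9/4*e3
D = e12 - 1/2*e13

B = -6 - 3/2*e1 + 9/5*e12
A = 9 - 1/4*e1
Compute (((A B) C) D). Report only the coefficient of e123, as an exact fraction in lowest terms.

step 1: -429/8 - 12*e1 - 9/20*e2 + 81/5*e12
step 2: -1287/16 - 18*e1 - 27/40*e2 - 3861/32*e3 + 243/10*e12 - 27*e13 - 81/80*e23 + 729/20*e123
step 3: -189/5 - 19089/320*e1 - 1449/40*e2 - 549/20*e3 - 12789/160*e12 + 6597/160*e13 - 297/20*e23 - 19359/160*e123
Answer: -19359/160


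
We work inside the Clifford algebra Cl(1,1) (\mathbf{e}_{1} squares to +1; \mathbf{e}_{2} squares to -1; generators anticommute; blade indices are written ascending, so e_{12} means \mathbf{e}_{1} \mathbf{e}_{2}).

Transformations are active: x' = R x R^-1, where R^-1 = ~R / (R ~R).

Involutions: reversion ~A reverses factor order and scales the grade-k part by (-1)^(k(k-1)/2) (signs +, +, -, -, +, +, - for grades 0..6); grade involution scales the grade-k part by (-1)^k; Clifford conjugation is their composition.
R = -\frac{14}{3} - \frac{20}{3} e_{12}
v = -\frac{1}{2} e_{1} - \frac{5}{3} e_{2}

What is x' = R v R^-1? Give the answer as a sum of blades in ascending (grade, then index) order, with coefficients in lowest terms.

~R = -\frac{14}{3} + \frac{20}{3} e_{12}, and R ~R = -\frac{68}{3}, so R^-1 = ~R / (-\frac{68}{3}).
R v = -\frac{79}{9} e_{1} + \frac{40}{9} e_{2}
Answer: -\frac{953}{306} e_{1} + \frac{535}{153} e_{2}


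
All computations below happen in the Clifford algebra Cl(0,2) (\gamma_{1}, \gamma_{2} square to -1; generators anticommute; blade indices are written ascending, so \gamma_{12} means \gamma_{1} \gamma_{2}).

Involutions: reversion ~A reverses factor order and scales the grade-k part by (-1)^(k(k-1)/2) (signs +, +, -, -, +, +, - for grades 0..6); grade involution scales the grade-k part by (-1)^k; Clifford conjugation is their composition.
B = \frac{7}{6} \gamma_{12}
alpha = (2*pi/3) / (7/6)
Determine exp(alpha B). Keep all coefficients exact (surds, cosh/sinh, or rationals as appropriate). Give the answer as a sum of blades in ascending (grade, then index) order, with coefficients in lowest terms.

B^2 = (\frac{7}{6})^2*(\gamma_{12})^2 = \frac{49}{36}*(-1) = -\frac{49}{36} (a basis 2-blade squares to minus the product of its generators' squares).
B^2 = -\frac{49}{36} — a negative square means the series sums to a rotation: l = \frac{7}{6}, alpha*l = \frac{2 \pi}{3}, so exp(alpha B) = cos(\frac{2 \pi}{3}) + (sin(\frac{2 \pi}{3})/(\frac{7}{6}))*B = - \frac{1}{2} + (\frac{3 \sqrt{3}}{7})*B.
Answer: - \frac{1}{2} + \frac{\sqrt{3}}{2} \gamma_{12}


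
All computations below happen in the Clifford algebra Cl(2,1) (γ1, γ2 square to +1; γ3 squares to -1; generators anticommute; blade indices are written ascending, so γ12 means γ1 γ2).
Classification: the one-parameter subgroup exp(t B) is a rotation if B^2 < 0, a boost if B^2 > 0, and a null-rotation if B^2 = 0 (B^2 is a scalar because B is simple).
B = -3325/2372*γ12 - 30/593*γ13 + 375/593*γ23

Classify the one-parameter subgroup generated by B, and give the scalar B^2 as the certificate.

B^2 term by term: the squares give (-3325/2372)^2*(γ12)^2 + (-30/593)^2*(γ13)^2 + (375/593)^2*(γ23)^2 = 11055625/5626384*(-1) + 900/351649*(+1) + 140625/351649*(+1) = -25/16 (each basis 2-blade squares to minus the product of its generators' squares); cross terms between blades sharing an index anticommute and cancel. So B^2 = -25/16.
Answer: rotation, certificate B^2 = -25/16. Key observation: B^2 = -25/16 is a conjugation invariant, so its sign decides the class regardless of the surface form of B.


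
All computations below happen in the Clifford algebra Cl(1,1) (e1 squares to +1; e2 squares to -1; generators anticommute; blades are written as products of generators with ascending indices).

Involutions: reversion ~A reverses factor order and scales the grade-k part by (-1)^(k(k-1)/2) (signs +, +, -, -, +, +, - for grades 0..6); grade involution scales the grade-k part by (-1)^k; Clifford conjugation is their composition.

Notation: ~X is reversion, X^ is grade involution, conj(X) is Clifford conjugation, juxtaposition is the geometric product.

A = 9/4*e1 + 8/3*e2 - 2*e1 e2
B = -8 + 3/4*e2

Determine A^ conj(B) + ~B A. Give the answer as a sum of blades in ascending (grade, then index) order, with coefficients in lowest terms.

first term: -2 + 33/2*e1 + 64/3*e2 + 283/16*e1 e2
second term: -2 - 39/2*e1 - 64/3*e2 + 229/16*e1 e2
Answer: -4 - 3*e1 + 32*e1 e2


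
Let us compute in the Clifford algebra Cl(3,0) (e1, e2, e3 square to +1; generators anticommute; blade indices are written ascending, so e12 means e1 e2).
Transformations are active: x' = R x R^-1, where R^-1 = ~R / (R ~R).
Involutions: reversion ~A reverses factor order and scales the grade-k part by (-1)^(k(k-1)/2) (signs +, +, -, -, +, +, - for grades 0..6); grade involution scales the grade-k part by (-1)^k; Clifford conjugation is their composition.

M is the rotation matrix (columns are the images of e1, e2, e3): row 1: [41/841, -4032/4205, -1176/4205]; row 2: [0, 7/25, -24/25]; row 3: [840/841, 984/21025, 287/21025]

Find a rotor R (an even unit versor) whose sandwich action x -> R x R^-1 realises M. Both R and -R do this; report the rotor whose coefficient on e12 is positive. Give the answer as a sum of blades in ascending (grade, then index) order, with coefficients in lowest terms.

Method: write R = a + b12*e12 + b13*e13 + b23*e23 with a^2 + b12^2 + b13^2 + b23^2 = 1 (so R^-1 = ~R). Expanding the columns R e_j ~R gives tr M = 4a^2 - 1 and, from the antisymmetric part, M21 - M12 = -4a*b12, M13 - M31 = 4a*b13, M32 - M23 = -4a*b23.
Here tr M = 7199/21025, so a^2 = (1 + tr M)/4 = 7056/21025 and a = ±84/145. Taking a = 84/145: M21 - M12 = 4032/4205, M13 - M31 = -5376/4205, M32 - M23 = 21168/21025, giving b12 = -12/29, b13 = -16/29, b23 = -63/145, i.e. R = 84/145 - 12/29*e12 - 16/29*e13 - 63/145*e23.
Its e12 coefficient is negative, so report the other preimage -R.
Answer: -84/145 + 12/29*e12 + 16/29*e13 + 63/145*e23. Sheet selection: the two-to-one cover makes ±R indistinguishable at the matrix level (trace 7199/21025), so uniqueness comes from the required sign on e12.


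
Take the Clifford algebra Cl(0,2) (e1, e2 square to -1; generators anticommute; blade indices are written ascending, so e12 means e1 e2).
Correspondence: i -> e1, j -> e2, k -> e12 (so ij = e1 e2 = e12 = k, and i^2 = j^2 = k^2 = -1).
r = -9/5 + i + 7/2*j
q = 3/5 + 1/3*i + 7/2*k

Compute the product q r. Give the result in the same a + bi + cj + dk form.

In blades: q = 3/5 + 1/3*e1 + 7/2*e12, r = -9/5 + e1 + 7/2*e2.
Distribute q over r term by term (generator squares from the signature, products reordered to ascending indices): (3/5)*r = -27/25 + 3/5*e1 + 21/10*e2; (1/3*e1)*r = -1/3 - 3/5*e1 + 7/6*e12; (7/2*e12)*r = -49/4*e1 + 7/2*e2 - 63/10*e12.
Sum: -106/75 - 49/4*e1 + 28/5*e2 - 77/15*e12; translating back through the correspondence:
Answer: -106/75 - 49/4*i + 28/5*j - 77/15*k


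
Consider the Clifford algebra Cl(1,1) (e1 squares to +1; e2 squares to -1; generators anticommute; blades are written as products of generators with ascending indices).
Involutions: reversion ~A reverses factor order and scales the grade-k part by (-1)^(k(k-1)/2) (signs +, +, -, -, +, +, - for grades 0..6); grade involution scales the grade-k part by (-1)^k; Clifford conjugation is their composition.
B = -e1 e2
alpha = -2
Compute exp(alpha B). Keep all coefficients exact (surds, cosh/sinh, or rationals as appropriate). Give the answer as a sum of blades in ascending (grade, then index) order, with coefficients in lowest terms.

B^2 = (-1)^2*(e1 e2)^2 = 1*(+1) = 1 (a basis 2-blade squares to minus the product of its generators' squares).
B^2 = 1 — B^2 > 0, so the exponential closes hyperbolically: l = 1, alpha*l = -2, so exp(alpha B) = cosh(-2) + (sinh(-2)/1)*B = cosh(2) + (-sinh(2))*B.
Answer: cosh(2) + sinh(2)*e1 e2


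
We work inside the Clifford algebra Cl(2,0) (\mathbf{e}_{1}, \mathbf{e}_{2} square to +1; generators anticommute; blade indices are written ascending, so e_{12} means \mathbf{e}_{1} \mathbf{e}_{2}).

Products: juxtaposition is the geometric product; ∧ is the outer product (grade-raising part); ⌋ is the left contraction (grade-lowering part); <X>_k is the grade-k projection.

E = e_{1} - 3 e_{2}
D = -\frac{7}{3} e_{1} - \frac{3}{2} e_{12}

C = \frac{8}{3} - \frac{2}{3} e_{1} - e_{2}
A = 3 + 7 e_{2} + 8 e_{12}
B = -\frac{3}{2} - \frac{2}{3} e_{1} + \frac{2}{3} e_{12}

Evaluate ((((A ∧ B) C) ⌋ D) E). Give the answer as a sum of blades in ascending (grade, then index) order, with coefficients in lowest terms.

step 1: -\frac{9}{2} - 2 e_{1} - \frac{21}{2} e_{2} - \frac{16}{3} e_{12}
step 2: -\frac{1}{6} + 3 e_{1} - \frac{487}{18} e_{2} - \frac{173}{9} e_{12}
step 3: -\frac{215}{6} - \frac{1447}{36} e_{1} - \frac{9}{2} e_{2} + \frac{1}{4} e_{12}
step 4: -\frac{961}{36} - \frac{439}{12} e_{1} + \frac{429}{4} e_{2} + \frac{1501}{12} e_{12}
Answer: -\frac{961}{36} - \frac{439}{12} e_{1} + \frac{429}{4} e_{2} + \frac{1501}{12} e_{12}


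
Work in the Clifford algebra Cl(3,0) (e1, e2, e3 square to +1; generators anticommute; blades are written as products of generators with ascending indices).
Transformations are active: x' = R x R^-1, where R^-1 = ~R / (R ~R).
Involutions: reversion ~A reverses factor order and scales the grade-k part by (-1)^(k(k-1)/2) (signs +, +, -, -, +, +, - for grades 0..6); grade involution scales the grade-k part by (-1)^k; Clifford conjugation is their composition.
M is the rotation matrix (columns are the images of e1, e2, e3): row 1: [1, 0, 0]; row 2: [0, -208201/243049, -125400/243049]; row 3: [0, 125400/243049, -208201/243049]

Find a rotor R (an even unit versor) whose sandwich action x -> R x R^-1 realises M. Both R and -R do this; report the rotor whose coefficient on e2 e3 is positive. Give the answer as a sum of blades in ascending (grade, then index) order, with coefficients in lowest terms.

Method: write R = a + b12*e1 e2 + b13*e1 e3 + b23*e2 e3 with a^2 + b12^2 + b13^2 + b23^2 = 1 (so R^-1 = ~R). Expanding the columns R e_j ~R gives tr M = 4a^2 - 1 and, from the antisymmetric part, M21 - M12 = -4a*b12, M13 - M31 = 4a*b13, M32 - M23 = -4a*b23.
Here tr M = -173353/243049, so a^2 = (1 + tr M)/4 = 17424/243049 and a = ±132/493. Taking a = 132/493: M21 - M12 = 0, M13 - M31 = 0, M32 - M23 = 250800/243049, giving b12 = 0, b13 = 0, b23 = -475/493, i.e. R = 132/493 - 475/493*e2 e3.
Its e2 e3 coefficient is negative, so report the other preimage -R.
Answer: -132/493 + 475/493*e2 e3. Sheet selection: the two-to-one cover makes ±R indistinguishable at the matrix level (trace -173353/243049), so uniqueness comes from the required sign on e2 e3.


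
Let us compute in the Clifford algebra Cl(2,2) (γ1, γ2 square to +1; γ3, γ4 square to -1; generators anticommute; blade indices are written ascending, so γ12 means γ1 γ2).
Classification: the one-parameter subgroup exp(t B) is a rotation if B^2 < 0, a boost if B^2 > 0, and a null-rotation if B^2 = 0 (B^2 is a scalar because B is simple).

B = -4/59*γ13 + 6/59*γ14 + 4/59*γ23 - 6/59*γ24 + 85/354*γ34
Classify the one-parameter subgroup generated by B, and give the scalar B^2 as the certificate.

B^2 term by term: the squares give (-4/59)^2*(γ13)^2 + (6/59)^2*(γ14)^2 + (4/59)^2*(γ23)^2 + (-6/59)^2*(γ24)^2 + (85/354)^2*(γ34)^2 = 16/3481*(+1) + 36/3481*(+1) + 16/3481*(+1) + 36/3481*(+1) + 7225/125316*(-1) = -1/36 (each basis 2-blade squares to minus the product of its generators' squares); cross terms between blades sharing an index anticommute and cancel; the commuting (index-disjoint) pairs give grade-4 terms 2*c*c'*(blade product), which cancel blade by blade — γ1234: -48/3481 + 48/3481 = 0 — confirming B is simple. So B^2 = -1/36.
Answer: rotation, certificate B^2 = -1/36. Note: conjugating B changes its blade decomposition but never the scalar B^2 = -1/36, whose sign settles the classification.


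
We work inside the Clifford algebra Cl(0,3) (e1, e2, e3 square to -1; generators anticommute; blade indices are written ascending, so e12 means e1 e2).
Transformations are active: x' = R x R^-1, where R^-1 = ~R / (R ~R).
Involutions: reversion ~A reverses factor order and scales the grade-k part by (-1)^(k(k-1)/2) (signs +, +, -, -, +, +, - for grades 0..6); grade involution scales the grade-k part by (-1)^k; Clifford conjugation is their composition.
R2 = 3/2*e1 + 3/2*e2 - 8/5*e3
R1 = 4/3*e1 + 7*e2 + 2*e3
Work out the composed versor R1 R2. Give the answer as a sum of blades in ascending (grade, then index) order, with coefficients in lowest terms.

Distribute over the terms of R1 (each basis-blade product reordered to ascending indices, repeated generators contracted through their squares):
(4/3*e1) R2 = -2 + 2*e12 - 32/15*e13
(7*e2) R2 = -21/2 - 21/2*e12 - 56/5*e23
(2*e3) R2 = 16/5 - 3*e13 - 3*e23
Summing the partial products and collecting blades:
Answer: -93/10 - 17/2*e12 - 77/15*e13 - 71/5*e23


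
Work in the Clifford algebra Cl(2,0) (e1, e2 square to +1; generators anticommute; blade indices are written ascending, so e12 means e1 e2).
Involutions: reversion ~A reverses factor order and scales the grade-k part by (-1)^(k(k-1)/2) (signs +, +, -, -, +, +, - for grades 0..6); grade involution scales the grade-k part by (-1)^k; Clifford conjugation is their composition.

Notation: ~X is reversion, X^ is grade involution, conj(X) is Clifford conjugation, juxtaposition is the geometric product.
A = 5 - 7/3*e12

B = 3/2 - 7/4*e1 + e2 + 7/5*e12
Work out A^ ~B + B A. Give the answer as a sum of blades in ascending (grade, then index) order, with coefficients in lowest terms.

first term: 127/30 - 133/12*e1 + 11/12*e2 - 21/2*e12
second term: 323/30 - 77/12*e1 + 109/12*e2 + 7/2*e12
Answer: 15 - 35/2*e1 + 10*e2 - 7*e12


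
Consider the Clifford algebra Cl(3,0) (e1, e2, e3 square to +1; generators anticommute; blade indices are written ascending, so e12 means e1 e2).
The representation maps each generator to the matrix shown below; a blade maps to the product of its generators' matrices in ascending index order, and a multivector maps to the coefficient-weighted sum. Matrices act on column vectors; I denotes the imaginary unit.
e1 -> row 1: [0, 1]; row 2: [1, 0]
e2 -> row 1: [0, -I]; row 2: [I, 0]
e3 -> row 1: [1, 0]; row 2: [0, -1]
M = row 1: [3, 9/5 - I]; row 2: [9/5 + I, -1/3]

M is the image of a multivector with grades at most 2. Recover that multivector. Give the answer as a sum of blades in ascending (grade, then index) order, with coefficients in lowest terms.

Method: 1, rho(e1), rho(e2), rho(e3) form a trace-orthogonal basis of the 2x2 complex matrices (tr(X Y) = 2 if X = Y, else 0), so M = m0*1 + m1*rho(e1) + m2*rho(e2) + m3*rho(e3) with m0 = tr(M)/2 = 4/3, m1 = tr(M rho(e1))/2 = 9/5, m2 = tr(M rho(e2))/2 = 1, m3 = tr(M rho(e3))/2 = 5/3.
Multiplying table entries, the bivector images are rho(e12) = I*rho(e3), rho(e13) = -I*rho(e2), rho(e23) = I*rho(e1); with real blade coefficients the real parts of m0..m3 are the coefficients of 1, e1, e2, e3 and the imaginary parts give the bivectors (e23: Im m1, e13: -Im m2, e12: Im m3).
Answer: 4/3 + 9/5*e1 + e2 + 5/3*e3


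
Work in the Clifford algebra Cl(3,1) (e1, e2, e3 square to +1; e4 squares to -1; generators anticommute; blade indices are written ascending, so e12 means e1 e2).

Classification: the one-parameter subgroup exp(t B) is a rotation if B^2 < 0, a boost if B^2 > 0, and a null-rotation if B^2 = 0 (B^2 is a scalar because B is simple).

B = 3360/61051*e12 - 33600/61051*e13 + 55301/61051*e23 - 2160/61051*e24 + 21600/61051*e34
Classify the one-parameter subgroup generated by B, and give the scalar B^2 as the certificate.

B^2 term by term: the squares give (3360/61051)^2*(e12)^2 + (-33600/61051)^2*(e13)^2 + (55301/61051)^2*(e23)^2 + (-2160/61051)^2*(e24)^2 + (21600/61051)^2*(e34)^2 = 11289600/3727224601*(-1) + 1128960000/3727224601*(-1) + 3058200601/3727224601*(-1) + 4665600/3727224601*(+1) + 466560000/3727224601*(+1) = -1 (each basis 2-blade squares to minus the product of its generators' squares); cross terms between blades sharing an index anticommute and cancel; the commuting (index-disjoint) pairs give grade-4 terms 2*c*c'*(blade product), which cancel blade by blade — e1234: 145152000/3727224601 - 145152000/3727224601 = 0 — confirming B is simple. So B^2 = -1.
Answer: rotation, certificate B^2 = -1. One invariant decides it: the square -1 survives every conjugation, and its sign is exactly the classification.


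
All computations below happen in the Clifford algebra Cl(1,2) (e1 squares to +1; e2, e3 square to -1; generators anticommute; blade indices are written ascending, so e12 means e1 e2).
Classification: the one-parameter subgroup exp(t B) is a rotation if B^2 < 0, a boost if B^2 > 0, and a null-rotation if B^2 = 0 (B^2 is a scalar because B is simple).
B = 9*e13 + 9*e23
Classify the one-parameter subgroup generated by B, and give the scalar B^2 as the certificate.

B^2 term by term: the squares give (9)^2*(e13)^2 + (9)^2*(e23)^2 = 81*(+1) + 81*(-1) = 0 (each basis 2-blade squares to minus the product of its generators' squares); cross terms between blades sharing an index anticommute and cancel. So B^2 = 0.
Answer: null-rotation, certificate B^2 = 0. Why this suffices: the scalar 0 survives any versor conjugation, so its sign alone determines the class however B is presented.


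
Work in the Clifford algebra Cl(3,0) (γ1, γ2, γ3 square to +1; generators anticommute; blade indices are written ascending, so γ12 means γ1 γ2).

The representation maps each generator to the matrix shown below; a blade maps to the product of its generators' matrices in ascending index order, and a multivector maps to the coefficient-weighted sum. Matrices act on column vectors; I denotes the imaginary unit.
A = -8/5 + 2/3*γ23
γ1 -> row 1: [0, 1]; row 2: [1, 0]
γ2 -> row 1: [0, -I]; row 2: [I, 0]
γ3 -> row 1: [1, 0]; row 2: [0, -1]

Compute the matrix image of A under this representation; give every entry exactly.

Bivector images (products of the table entries): rho(γ23) = rho(γ2)rho(γ3) = row 1: [0, I]; row 2: [I, 0].
M = (-8/5)*1 + (2/3)*rho(γ23), summed entrywise (1 is the identity matrix):
Answer: row 1: [-8/5, 2*I/3]; row 2: [2*I/3, -8/5]


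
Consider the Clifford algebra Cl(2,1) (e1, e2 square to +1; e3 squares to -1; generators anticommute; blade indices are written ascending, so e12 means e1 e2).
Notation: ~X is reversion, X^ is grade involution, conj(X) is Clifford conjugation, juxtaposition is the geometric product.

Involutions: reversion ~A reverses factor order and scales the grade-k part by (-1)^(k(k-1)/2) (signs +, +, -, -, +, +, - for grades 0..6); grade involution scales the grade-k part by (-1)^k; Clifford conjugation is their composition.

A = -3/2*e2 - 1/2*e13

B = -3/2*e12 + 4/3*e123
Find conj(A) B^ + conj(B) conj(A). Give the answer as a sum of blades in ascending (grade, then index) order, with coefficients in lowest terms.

first term: 9/4*e1 + 2/3*e2 + 2*e13 - 3/4*e23
second term: 9/4*e1 - 2/3*e2 - 2*e13 - 3/4*e23
Answer: 9/2*e1 - 3/2*e23


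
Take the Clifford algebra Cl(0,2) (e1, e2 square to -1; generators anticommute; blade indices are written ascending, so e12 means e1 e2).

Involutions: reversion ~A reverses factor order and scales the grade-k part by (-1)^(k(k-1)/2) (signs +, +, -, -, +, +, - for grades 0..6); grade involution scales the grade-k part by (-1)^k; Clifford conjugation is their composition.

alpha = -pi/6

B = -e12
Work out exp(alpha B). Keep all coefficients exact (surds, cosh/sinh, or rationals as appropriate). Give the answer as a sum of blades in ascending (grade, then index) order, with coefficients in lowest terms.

B^2 = (-1)^2*(e12)^2 = 1*(-1) = -1 (a basis 2-blade squares to minus the product of its generators' squares).
B^2 = -1 — B^2 < 0, so the exponential closes trigonometrically: l = 1, alpha*l = -pi/6, so exp(alpha B) = cos(-pi/6) + (sin(-pi/6)/1)*B = sqrt(3)/2 + (-1/2)*B.
Answer: sqrt(3)/2 + 1/2*e12


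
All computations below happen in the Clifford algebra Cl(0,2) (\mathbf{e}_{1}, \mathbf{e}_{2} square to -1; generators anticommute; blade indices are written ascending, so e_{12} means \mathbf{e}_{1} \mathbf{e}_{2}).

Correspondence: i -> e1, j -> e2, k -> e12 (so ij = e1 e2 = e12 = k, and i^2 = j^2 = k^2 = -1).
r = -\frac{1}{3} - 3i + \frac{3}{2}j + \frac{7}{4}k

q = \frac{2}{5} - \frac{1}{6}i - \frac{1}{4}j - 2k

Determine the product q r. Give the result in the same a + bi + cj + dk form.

In blades: q = \frac{2}{5} - \frac{1}{6} e_{1} - \frac{1}{4} e_{2} - 2 e_{12}, r = -\frac{1}{3} - 3 e_{1} + \frac{3}{2} e_{2} + \frac{7}{4} e_{12}.
Distribute q over r term by term (generator squares from the signature, products reordered to ascending indices): (\frac{2}{5})*r = -\frac{2}{15} - \frac{6}{5} e_{1} + \frac{3}{5} e_{2} + \frac{7}{10} e_{12}; (-\frac{1}{6} e_{1})*r = -\frac{1}{2} + \frac{1}{18} e_{1} + \frac{7}{24} e_{2} - \frac{1}{4} e_{12}; (-\frac{1}{4} e_{2})*r = \frac{3}{8} - \frac{7}{16} e_{1} + \frac{1}{12} e_{2} - \frac{3}{4} e_{12}; (-2 e_{12})*r = \frac{7}{2} + 3 e_{1} + 6 e_{2} + \frac{2}{3} e_{12}.
Sum: \frac{389}{120} + \frac{1021}{720} e_{1} + \frac{279}{40} e_{2} + \frac{11}{30} e_{12}; translating back through the correspondence:
Answer: \frac{389}{120} + \frac{1021}{720}i + \frac{279}{40}j + \frac{11}{30}k


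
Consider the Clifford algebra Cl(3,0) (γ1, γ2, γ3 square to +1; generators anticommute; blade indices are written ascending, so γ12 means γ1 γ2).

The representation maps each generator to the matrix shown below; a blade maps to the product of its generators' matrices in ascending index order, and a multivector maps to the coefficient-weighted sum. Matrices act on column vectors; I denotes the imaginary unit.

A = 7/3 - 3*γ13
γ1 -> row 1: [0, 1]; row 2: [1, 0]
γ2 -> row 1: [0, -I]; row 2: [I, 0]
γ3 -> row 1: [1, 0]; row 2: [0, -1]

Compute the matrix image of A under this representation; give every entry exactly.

Bivector images (products of the table entries): rho(γ13) = rho(γ1)rho(γ3) = row 1: [0, -1]; row 2: [1, 0].
M = (7/3)*1 + (-3)*rho(γ13), summed entrywise (1 is the identity matrix):
Answer: row 1: [7/3, 3]; row 2: [-3, 7/3]


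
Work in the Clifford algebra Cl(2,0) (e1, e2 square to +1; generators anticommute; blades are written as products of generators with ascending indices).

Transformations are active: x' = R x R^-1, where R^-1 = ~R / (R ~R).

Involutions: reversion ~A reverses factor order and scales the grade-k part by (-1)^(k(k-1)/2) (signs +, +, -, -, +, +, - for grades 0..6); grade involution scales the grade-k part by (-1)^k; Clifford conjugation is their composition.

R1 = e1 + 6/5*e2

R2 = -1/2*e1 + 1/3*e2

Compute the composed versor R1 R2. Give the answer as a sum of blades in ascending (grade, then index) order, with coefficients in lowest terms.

Distribute over the terms of R1 (each basis-blade product reordered to ascending indices, repeated generators contracted through their squares):
(e1) R2 = -1/2 + 1/3*e1 e2
(6/5*e2) R2 = 2/5 + 3/5*e1 e2
Summing the partial products and collecting blades:
Answer: -1/10 + 14/15*e1 e2


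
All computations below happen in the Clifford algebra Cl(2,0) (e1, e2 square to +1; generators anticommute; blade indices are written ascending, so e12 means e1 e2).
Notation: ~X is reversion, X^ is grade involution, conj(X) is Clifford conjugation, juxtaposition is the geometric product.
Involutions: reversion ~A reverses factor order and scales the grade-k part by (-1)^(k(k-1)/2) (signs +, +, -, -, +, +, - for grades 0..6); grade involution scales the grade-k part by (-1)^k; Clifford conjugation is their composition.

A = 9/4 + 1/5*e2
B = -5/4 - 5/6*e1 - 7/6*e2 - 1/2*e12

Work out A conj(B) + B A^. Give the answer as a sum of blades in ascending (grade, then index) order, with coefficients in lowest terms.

first term: -619/240 + 71/40*e1 + 19/8*e2 + 23/24*e12
second term: -619/240 - 71/40*e1 - 19/8*e2 - 23/24*e12
Answer: -619/120


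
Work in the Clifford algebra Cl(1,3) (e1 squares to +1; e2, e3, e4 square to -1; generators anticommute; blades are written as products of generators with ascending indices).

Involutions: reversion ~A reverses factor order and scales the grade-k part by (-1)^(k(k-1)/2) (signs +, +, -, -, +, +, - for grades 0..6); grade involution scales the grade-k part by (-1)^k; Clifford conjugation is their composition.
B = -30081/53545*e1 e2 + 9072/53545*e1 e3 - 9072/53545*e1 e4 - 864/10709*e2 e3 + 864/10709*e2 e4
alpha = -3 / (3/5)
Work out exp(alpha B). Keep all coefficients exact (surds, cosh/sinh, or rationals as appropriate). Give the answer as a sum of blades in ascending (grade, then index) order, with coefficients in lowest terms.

B^2 term by term: the squares give (-30081/53545)^2*(e1 e2)^2 + (9072/53545)^2*(e1 e3)^2 + (-9072/53545)^2*(e1 e4)^2 + (-864/10709)^2*(e2 e3)^2 + (864/10709)^2*(e2 e4)^2 = 904866561/2867067025*(+1) + 82301184/2867067025*(+1) + 82301184/2867067025*(+1) + 746496/114682681*(-1) + 746496/114682681*(-1) = 9/25 (each basis 2-blade squares to minus the product of its generators' squares); cross terms between blades sharing an index anticommute and cancel; the commuting (index-disjoint) pairs give grade-4 terms 2*c*c'*(blade product), which cancel blade by blade — e1 e2 e3 e4: -15676416/573413405 + 15676416/573413405 = 0 — confirming B is simple. So B^2 = 9/25.
B^2 = 9/25 — the series telescopes hyperbolically here: l = 3/5, alpha*l = -3, so exp(alpha B) = cosh(-3) + (sinh(-3)/(3/5))*B = cosh(3) + (-5*sinh(3)/3)*B.
Answer: cosh(3) + 10027*sinh(3)/10709*e1 e2 - 3024*sinh(3)/10709*e1 e3 + 3024*sinh(3)/10709*e1 e4 + 1440*sinh(3)/10709*e2 e3 - 1440*sinh(3)/10709*e2 e4


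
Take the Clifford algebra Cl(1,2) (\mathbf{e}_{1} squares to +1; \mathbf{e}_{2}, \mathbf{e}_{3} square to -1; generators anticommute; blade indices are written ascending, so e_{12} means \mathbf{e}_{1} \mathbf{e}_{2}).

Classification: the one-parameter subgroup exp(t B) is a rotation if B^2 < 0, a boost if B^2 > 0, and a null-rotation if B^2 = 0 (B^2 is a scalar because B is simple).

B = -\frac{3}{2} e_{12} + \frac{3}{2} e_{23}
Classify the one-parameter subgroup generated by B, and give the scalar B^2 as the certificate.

B^2 term by term: the squares give (-\frac{3}{2})^2*(e_{12})^2 + (\frac{3}{2})^2*(e_{23})^2 = \frac{9}{4}*(+1) + \frac{9}{4}*(-1) = 0 (each basis 2-blade squares to minus the product of its generators' squares); cross terms between blades sharing an index anticommute and cancel. So B^2 = 0.
Answer: null-rotation, certificate B^2 = 0. Key observation: B^2 = 0 is a conjugation invariant, so its sign decides the class regardless of the surface form of B.


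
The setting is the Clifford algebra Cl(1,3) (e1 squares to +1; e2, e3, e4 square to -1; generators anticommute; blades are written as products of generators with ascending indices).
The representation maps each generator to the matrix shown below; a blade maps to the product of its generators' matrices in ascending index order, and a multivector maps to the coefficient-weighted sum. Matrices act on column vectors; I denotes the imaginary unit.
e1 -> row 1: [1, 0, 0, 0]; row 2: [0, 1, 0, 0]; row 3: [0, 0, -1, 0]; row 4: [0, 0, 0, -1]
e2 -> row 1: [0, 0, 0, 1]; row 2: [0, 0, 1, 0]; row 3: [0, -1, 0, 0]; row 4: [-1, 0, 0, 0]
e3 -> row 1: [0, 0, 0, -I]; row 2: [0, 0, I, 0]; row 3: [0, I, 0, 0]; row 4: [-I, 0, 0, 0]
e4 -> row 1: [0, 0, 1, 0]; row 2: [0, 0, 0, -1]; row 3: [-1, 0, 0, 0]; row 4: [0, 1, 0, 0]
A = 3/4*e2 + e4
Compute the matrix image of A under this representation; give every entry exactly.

M = (3/4)*rho(e2) + (1)*rho(e4), summed entrywise:
Answer: row 1: [0, 0, 1, 3/4]; row 2: [0, 0, 3/4, -1]; row 3: [-1, -3/4, 0, 0]; row 4: [-3/4, 1, 0, 0]


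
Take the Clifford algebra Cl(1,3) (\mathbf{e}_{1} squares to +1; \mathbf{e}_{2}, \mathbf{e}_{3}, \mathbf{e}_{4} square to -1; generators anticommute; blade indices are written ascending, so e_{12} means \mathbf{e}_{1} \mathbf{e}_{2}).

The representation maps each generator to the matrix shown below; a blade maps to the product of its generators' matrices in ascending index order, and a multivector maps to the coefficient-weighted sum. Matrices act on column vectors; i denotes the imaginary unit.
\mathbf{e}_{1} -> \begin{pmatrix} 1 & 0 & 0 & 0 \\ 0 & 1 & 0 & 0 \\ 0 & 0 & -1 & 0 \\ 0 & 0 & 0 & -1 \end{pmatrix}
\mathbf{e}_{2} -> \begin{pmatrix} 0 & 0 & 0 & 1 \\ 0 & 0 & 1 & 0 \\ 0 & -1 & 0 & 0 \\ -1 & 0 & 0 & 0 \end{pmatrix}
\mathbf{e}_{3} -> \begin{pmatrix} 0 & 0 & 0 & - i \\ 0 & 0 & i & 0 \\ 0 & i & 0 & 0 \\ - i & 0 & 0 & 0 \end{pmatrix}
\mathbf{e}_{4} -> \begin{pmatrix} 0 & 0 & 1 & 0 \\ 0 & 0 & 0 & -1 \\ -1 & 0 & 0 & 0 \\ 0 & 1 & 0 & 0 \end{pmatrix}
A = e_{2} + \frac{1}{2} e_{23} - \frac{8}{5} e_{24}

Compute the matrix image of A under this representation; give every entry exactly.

Bivector images (products of the table entries): rho(e_{23}) = rho(\mathbf{e}_{2})rho(\mathbf{e}_{3}) = \begin{pmatrix} - i & 0 & 0 & 0 \\ 0 & i & 0 & 0 \\ 0 & 0 & - i & 0 \\ 0 & 0 & 0 & i \end{pmatrix}; rho(e_{24}) = rho(\mathbf{e}_{2})rho(\mathbf{e}_{4}) = \begin{pmatrix} 0 & 1 & 0 & 0 \\ -1 & 0 & 0 & 0 \\ 0 & 0 & 0 & 1 \\ 0 & 0 & -1 & 0 \end{pmatrix}.
M = (1)*rho(e_{2}) + (\frac{1}{2})*rho(e_{23}) + (-\frac{8}{5})*rho(e_{24}), summed entrywise:
Answer: \begin{pmatrix} - \frac{i}{2} & - \frac{8}{5} & 0 & 1 \\ \frac{8}{5} & \frac{i}{2} & 1 & 0 \\ 0 & -1 & - \frac{i}{2} & - \frac{8}{5} \\ -1 & 0 & \frac{8}{5} & \frac{i}{2} \end{pmatrix}


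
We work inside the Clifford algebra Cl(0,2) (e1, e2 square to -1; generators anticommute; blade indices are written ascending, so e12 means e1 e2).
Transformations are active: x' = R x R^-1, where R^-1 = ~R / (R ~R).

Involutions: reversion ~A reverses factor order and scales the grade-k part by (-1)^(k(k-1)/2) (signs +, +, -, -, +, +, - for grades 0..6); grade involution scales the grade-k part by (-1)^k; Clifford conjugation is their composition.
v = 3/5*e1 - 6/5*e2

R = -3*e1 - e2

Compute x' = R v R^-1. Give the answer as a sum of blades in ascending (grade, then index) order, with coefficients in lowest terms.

~R = -3*e1 - e2, and R ~R = -10, so R^-1 = ~R / (-10).
R v = 3/5 + 21/5*e12
Answer: -6/25*e1 + 33/25*e2


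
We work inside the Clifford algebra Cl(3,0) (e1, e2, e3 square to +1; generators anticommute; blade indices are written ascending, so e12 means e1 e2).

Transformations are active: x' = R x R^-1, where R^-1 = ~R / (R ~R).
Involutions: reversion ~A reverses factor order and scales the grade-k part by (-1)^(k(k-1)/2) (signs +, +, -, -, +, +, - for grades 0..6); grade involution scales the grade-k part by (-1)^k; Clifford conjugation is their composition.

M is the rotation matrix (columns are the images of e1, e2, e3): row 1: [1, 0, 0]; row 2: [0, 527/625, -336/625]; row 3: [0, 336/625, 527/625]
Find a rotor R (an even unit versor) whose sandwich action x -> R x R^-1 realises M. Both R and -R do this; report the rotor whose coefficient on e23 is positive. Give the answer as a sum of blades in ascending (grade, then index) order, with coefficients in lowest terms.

Method: write R = a + b12*e12 + b13*e13 + b23*e23 with a^2 + b12^2 + b13^2 + b23^2 = 1 (so R^-1 = ~R). Expanding the columns R e_j ~R gives tr M = 4a^2 - 1 and, from the antisymmetric part, M21 - M12 = -4a*b12, M13 - M31 = 4a*b13, M32 - M23 = -4a*b23.
Here tr M = 1679/625, so a^2 = (1 + tr M)/4 = 576/625 and a = ±24/25. Taking a = 24/25: M21 - M12 = 0, M13 - M31 = 0, M32 - M23 = 672/625, giving b12 = 0, b13 = 0, b23 = -7/25, i.e. R = 24/25 - 7/25*e23.
Its e23 coefficient is negative, so report the other preimage -R.
Answer: -24/25 + 7/25*e23. Key observation: the double cover Spin(3) -> SO(3) sends R and -R to the same matrix (trace 1679/625 here), so the stated sign of the e23 coefficient is what selects one sheet.
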